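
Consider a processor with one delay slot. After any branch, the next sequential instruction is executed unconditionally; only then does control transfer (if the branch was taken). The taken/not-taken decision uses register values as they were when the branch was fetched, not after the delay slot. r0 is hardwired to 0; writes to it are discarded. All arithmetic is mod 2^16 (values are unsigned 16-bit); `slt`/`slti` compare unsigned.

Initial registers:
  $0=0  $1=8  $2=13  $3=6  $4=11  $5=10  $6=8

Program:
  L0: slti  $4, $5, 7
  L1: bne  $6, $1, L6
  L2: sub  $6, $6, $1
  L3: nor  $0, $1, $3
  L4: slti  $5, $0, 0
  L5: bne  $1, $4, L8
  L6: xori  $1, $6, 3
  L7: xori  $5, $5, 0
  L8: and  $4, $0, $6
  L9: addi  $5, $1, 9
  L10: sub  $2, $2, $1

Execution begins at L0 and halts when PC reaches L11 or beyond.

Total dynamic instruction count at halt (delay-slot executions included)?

#0 slti  $4, $5, 7 ; 0/8/13/6/0/10/8
#1 bne  $6, $1, L6 ; 0/8/13/6/0/10/8 ; →fallthru
#2 sub  $6, $6, $1 ; 0/8/13/6/0/10/0
#3 nor  $0, $1, $3 ; 0/8/13/6/0/10/0
#4 slti  $5, $0, 0 ; 0/8/13/6/0/0/0
#5 bne  $1, $4, L8 ; 0/8/13/6/0/0/0 ; →target
#6 xori  $1, $6, 3 ; 0/3/13/6/0/0/0
#8 and  $4, $0, $6 ; 0/3/13/6/0/0/0
#9 addi  $5, $1, 9 ; 0/3/13/6/0/12/0
#10 sub  $2, $2, $1 ; 0/3/10/6/0/12/0

10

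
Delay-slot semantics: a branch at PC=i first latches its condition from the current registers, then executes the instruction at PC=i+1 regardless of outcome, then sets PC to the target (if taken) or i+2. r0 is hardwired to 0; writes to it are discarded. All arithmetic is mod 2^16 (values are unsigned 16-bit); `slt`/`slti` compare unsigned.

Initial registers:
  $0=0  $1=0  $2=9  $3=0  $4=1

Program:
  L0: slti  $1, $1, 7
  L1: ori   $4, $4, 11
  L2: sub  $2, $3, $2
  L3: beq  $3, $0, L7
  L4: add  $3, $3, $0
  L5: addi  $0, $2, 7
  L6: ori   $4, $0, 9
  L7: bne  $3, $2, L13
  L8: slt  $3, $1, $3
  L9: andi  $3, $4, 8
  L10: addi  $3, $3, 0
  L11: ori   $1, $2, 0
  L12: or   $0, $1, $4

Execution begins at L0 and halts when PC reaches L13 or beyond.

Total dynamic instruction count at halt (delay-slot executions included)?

PC=0  slti  $1, $1, 7        | $0=0 $1=1 $2=9 $3=0 $4=1
PC=1  ori   $4, $4, 11       | $0=0 $1=1 $2=9 $3=0 $4=11
PC=2  sub  $2, $3, $2        | $0=0 $1=1 $2=65527 $3=0 $4=11
PC=3  beq  $3, $0, L7        | $0=0 $1=1 $2=65527 $3=0 $4=11  [TAKEN]
PC=4  add  $3, $3, $0        | $0=0 $1=1 $2=65527 $3=0 $4=11
PC=7  bne  $3, $2, L13       | $0=0 $1=1 $2=65527 $3=0 $4=11  [TAKEN]
PC=8  slt  $3, $1, $3        | $0=0 $1=1 $2=65527 $3=0 $4=11

7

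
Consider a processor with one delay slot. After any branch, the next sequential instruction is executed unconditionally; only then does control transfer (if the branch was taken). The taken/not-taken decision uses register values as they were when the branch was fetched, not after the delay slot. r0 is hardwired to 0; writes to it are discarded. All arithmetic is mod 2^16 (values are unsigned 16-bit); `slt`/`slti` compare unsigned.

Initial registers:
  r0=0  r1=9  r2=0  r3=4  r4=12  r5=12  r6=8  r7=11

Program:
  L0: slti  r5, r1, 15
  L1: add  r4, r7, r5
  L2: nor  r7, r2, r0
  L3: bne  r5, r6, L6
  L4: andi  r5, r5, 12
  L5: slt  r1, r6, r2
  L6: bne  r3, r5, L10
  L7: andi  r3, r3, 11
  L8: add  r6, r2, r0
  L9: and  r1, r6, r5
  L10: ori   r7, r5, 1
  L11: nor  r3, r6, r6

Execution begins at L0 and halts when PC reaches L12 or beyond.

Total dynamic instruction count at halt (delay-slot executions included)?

9

  step pc=0: slti  r5, r1, 15  regs=(0,9,0,4,12,1,8,11)
  step pc=1: add  r4, r7, r5  regs=(0,9,0,4,12,1,8,11)
  step pc=2: nor  r7, r2, r0  regs=(0,9,0,4,12,1,8,65535)
  step pc=3: bne  r5, r6, L6  cond=T  regs=(0,9,0,4,12,1,8,65535)
  step pc=4: andi  r5, r5, 12  regs=(0,9,0,4,12,0,8,65535)
  step pc=6: bne  r3, r5, L10  cond=T  regs=(0,9,0,4,12,0,8,65535)
  step pc=7: andi  r3, r3, 11  regs=(0,9,0,0,12,0,8,65535)
  step pc=10: ori   r7, r5, 1  regs=(0,9,0,0,12,0,8,1)
  step pc=11: nor  r3, r6, r6  regs=(0,9,0,65527,12,0,8,1)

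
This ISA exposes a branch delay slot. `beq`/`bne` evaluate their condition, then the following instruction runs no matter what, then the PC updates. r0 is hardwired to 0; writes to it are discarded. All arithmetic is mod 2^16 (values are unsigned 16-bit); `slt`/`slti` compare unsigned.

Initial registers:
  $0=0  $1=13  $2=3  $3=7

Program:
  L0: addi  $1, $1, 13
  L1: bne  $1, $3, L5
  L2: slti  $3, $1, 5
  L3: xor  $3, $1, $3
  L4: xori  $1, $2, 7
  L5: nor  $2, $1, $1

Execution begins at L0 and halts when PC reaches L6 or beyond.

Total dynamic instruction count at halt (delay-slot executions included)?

PC=0  addi  $1, $1, 13       | $0=0 $1=26 $2=3 $3=7
PC=1  bne  $1, $3, L5        | $0=0 $1=26 $2=3 $3=7  [TAKEN]
PC=2  slti  $3, $1, 5        | $0=0 $1=26 $2=3 $3=0
PC=5  nor  $2, $1, $1        | $0=0 $1=26 $2=65509 $3=0

4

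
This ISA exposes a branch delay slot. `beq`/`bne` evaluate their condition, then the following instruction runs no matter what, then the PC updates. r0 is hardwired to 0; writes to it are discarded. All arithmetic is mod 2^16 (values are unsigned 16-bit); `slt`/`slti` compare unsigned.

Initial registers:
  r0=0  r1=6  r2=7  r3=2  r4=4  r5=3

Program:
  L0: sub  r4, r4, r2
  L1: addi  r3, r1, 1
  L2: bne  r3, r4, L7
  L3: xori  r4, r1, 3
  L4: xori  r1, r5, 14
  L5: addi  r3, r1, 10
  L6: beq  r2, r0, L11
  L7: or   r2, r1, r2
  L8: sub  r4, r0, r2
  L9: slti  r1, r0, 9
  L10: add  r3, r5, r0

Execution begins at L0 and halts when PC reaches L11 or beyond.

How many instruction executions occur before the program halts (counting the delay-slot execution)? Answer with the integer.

#0 sub  r4, r4, r2 ; 0/6/7/2/65533/3
#1 addi  r3, r1, 1 ; 0/6/7/7/65533/3
#2 bne  r3, r4, L7 ; 0/6/7/7/65533/3 ; →target
#3 xori  r4, r1, 3 ; 0/6/7/7/5/3
#7 or   r2, r1, r2 ; 0/6/7/7/5/3
#8 sub  r4, r0, r2 ; 0/6/7/7/65529/3
#9 slti  r1, r0, 9 ; 0/1/7/7/65529/3
#10 add  r3, r5, r0 ; 0/1/7/3/65529/3

8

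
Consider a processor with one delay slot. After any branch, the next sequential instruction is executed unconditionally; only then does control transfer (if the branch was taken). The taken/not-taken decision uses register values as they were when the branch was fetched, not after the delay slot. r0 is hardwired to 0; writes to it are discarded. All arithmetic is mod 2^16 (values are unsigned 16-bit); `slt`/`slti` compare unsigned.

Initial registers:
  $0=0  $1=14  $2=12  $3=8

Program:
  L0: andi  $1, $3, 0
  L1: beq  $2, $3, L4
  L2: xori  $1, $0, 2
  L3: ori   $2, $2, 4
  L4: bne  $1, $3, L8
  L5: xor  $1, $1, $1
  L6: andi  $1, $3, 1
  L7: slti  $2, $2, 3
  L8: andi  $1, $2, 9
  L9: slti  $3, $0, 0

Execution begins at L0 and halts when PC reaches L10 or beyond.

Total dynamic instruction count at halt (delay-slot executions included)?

8

PC=0  andi  $1, $3, 0        | $0=0 $1=0 $2=12 $3=8
PC=1  beq  $2, $3, L4        | $0=0 $1=0 $2=12 $3=8  [not taken]
PC=2  xori  $1, $0, 2        | $0=0 $1=2 $2=12 $3=8
PC=3  ori   $2, $2, 4        | $0=0 $1=2 $2=12 $3=8
PC=4  bne  $1, $3, L8        | $0=0 $1=2 $2=12 $3=8  [TAKEN]
PC=5  xor  $1, $1, $1        | $0=0 $1=0 $2=12 $3=8
PC=8  andi  $1, $2, 9        | $0=0 $1=8 $2=12 $3=8
PC=9  slti  $3, $0, 0        | $0=0 $1=8 $2=12 $3=0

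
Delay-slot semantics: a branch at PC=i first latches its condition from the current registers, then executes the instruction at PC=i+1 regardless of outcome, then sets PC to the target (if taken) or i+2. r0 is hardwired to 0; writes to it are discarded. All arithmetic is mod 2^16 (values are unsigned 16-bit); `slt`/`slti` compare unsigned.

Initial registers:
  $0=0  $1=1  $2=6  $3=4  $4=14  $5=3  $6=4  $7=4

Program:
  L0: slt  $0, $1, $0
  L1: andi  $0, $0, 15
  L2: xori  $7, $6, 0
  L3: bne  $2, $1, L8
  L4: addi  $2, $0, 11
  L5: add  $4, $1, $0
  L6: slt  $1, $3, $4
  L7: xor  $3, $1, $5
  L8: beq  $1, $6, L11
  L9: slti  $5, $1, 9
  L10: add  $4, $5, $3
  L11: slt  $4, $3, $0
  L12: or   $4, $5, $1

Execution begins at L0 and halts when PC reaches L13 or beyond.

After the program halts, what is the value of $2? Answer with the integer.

11

  step pc=0: slt  $0, $1, $0  regs=(0,1,6,4,14,3,4,4)
  step pc=1: andi  $0, $0, 15  regs=(0,1,6,4,14,3,4,4)
  step pc=2: xori  $7, $6, 0  regs=(0,1,6,4,14,3,4,4)
  step pc=3: bne  $2, $1, L8  cond=T  regs=(0,1,6,4,14,3,4,4)
  step pc=4: addi  $2, $0, 11  regs=(0,1,11,4,14,3,4,4)
  step pc=8: beq  $1, $6, L11  cond=F  regs=(0,1,11,4,14,3,4,4)
  step pc=9: slti  $5, $1, 9  regs=(0,1,11,4,14,1,4,4)
  step pc=10: add  $4, $5, $3  regs=(0,1,11,4,5,1,4,4)
  step pc=11: slt  $4, $3, $0  regs=(0,1,11,4,0,1,4,4)
  step pc=12: or   $4, $5, $1  regs=(0,1,11,4,1,1,4,4)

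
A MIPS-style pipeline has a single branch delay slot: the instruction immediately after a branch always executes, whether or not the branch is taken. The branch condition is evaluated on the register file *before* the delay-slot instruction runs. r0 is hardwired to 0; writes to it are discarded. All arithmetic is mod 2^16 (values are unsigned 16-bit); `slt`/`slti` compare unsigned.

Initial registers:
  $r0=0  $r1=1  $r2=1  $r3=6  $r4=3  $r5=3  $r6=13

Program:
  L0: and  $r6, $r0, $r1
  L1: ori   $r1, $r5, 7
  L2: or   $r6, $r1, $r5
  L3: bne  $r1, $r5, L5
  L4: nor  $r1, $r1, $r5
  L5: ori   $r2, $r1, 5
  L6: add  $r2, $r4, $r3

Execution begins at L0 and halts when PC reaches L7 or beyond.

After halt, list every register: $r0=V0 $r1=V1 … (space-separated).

#0 and  $r6, $r0, $r1 ; 0/1/1/6/3/3/0
#1 ori   $r1, $r5, 7 ; 0/7/1/6/3/3/0
#2 or   $r6, $r1, $r5 ; 0/7/1/6/3/3/7
#3 bne  $r1, $r5, L5 ; 0/7/1/6/3/3/7 ; →target
#4 nor  $r1, $r1, $r5 ; 0/65528/1/6/3/3/7
#5 ori   $r2, $r1, 5 ; 0/65528/65533/6/3/3/7
#6 add  $r2, $r4, $r3 ; 0/65528/9/6/3/3/7

$r0=0 $r1=65528 $r2=9 $r3=6 $r4=3 $r5=3 $r6=7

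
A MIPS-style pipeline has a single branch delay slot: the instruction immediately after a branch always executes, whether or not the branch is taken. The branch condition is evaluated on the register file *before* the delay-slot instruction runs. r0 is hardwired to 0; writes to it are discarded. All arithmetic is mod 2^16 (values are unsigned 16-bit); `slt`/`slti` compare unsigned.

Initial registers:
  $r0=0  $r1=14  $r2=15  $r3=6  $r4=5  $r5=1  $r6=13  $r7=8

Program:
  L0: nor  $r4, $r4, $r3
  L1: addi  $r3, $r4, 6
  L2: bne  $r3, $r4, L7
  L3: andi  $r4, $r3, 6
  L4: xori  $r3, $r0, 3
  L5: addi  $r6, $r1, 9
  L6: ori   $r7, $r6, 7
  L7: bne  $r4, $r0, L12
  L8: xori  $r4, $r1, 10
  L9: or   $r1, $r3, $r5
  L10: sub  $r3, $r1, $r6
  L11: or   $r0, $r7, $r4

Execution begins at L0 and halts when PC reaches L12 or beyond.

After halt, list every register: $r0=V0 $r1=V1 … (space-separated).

#0 nor  $r4, $r4, $r3 ; 0/14/15/6/65528/1/13/8
#1 addi  $r3, $r4, 6 ; 0/14/15/65534/65528/1/13/8
#2 bne  $r3, $r4, L7 ; 0/14/15/65534/65528/1/13/8 ; →target
#3 andi  $r4, $r3, 6 ; 0/14/15/65534/6/1/13/8
#7 bne  $r4, $r0, L12 ; 0/14/15/65534/6/1/13/8 ; →target
#8 xori  $r4, $r1, 10 ; 0/14/15/65534/4/1/13/8

$r0=0 $r1=14 $r2=15 $r3=65534 $r4=4 $r5=1 $r6=13 $r7=8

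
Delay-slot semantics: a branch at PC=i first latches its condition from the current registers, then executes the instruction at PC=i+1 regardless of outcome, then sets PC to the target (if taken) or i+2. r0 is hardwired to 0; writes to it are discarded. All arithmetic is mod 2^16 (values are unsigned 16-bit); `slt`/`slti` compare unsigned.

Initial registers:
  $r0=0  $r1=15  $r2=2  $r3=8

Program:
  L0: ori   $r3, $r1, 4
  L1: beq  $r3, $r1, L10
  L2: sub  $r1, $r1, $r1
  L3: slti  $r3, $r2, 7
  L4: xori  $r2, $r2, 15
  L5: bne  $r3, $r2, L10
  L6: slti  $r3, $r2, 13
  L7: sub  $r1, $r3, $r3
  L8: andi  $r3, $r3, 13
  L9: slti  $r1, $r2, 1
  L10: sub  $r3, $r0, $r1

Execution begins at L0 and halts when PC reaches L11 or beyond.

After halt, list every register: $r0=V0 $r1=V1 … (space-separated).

PC=0  ori   $r3, $r1, 4      | $r0=0 $r1=15 $r2=2 $r3=15
PC=1  beq  $r3, $r1, L10     | $r0=0 $r1=15 $r2=2 $r3=15  [TAKEN]
PC=2  sub  $r1, $r1, $r1     | $r0=0 $r1=0 $r2=2 $r3=15
PC=10 sub  $r3, $r0, $r1     | $r0=0 $r1=0 $r2=2 $r3=0

$r0=0 $r1=0 $r2=2 $r3=0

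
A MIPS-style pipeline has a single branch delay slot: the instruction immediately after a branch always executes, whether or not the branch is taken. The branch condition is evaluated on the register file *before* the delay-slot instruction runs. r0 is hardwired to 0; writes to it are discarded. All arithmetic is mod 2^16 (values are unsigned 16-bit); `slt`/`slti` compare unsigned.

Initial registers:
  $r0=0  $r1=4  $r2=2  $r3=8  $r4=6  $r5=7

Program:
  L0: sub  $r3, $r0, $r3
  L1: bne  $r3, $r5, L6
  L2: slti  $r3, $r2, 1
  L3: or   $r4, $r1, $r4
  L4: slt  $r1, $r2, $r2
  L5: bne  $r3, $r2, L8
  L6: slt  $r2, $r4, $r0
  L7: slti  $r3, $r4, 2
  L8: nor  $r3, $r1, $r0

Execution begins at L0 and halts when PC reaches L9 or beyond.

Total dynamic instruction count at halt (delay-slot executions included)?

  step pc=0: sub  $r3, $r0, $r3  regs=(0,4,2,65528,6,7)
  step pc=1: bne  $r3, $r5, L6  cond=T  regs=(0,4,2,65528,6,7)
  step pc=2: slti  $r3, $r2, 1  regs=(0,4,2,0,6,7)
  step pc=6: slt  $r2, $r4, $r0  regs=(0,4,0,0,6,7)
  step pc=7: slti  $r3, $r4, 2  regs=(0,4,0,0,6,7)
  step pc=8: nor  $r3, $r1, $r0  regs=(0,4,0,65531,6,7)

6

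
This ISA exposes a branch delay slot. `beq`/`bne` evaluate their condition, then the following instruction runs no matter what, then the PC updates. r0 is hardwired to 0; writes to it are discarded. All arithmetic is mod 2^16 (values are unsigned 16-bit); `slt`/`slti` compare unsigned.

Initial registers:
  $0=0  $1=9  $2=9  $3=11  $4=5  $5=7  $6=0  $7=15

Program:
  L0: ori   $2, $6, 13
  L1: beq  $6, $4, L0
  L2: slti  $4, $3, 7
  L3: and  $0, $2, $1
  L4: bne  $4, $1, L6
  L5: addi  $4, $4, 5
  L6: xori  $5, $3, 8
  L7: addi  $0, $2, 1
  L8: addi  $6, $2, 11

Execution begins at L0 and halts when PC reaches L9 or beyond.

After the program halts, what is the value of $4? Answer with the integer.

#0 ori   $2, $6, 13 ; 0/9/13/11/5/7/0/15
#1 beq  $6, $4, L0 ; 0/9/13/11/5/7/0/15 ; →fallthru
#2 slti  $4, $3, 7 ; 0/9/13/11/0/7/0/15
#3 and  $0, $2, $1 ; 0/9/13/11/0/7/0/15
#4 bne  $4, $1, L6 ; 0/9/13/11/0/7/0/15 ; →target
#5 addi  $4, $4, 5 ; 0/9/13/11/5/7/0/15
#6 xori  $5, $3, 8 ; 0/9/13/11/5/3/0/15
#7 addi  $0, $2, 1 ; 0/9/13/11/5/3/0/15
#8 addi  $6, $2, 11 ; 0/9/13/11/5/3/24/15

5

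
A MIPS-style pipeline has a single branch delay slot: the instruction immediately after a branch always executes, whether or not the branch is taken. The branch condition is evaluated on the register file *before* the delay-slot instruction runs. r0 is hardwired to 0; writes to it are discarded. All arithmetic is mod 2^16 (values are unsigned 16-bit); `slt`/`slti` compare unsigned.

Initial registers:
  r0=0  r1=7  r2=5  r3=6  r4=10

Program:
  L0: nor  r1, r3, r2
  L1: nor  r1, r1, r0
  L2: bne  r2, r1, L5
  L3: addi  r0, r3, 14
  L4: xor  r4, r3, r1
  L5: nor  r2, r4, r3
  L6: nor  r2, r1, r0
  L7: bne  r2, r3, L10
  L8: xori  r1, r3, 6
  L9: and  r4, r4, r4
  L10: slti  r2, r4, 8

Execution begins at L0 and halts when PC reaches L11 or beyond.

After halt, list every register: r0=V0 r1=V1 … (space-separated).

r0=0 r1=0 r2=0 r3=6 r4=10

[0] nor  r1, r3, r2  →  {r0:0, r1:65528, r2:5, r3:6, r4:10}
[1] nor  r1, r1, r0  →  {r0:0, r1:7, r2:5, r3:6, r4:10}
[2] bne  r2, r1, L5  →  {r0:0, r1:7, r2:5, r3:6, r4:10}  ⟨branch taken⟩
[3] addi  r0, r3, 14  →  {r0:0, r1:7, r2:5, r3:6, r4:10}
[5] nor  r2, r4, r3  →  {r0:0, r1:7, r2:65521, r3:6, r4:10}
[6] nor  r2, r1, r0  →  {r0:0, r1:7, r2:65528, r3:6, r4:10}
[7] bne  r2, r3, L10  →  {r0:0, r1:7, r2:65528, r3:6, r4:10}  ⟨branch taken⟩
[8] xori  r1, r3, 6  →  {r0:0, r1:0, r2:65528, r3:6, r4:10}
[10] slti  r2, r4, 8  →  {r0:0, r1:0, r2:0, r3:6, r4:10}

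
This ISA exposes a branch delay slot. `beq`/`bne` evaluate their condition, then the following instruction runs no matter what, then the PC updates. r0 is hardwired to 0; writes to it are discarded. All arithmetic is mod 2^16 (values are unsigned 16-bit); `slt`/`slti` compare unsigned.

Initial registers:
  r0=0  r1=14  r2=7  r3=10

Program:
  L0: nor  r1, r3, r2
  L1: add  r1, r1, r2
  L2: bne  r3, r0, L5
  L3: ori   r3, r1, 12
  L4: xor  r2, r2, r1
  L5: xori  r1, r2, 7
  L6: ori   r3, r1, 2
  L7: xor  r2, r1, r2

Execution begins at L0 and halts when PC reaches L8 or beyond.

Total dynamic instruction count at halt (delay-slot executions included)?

[0] nor  r1, r3, r2  →  {r0:0, r1:65520, r2:7, r3:10}
[1] add  r1, r1, r2  →  {r0:0, r1:65527, r2:7, r3:10}
[2] bne  r3, r0, L5  →  {r0:0, r1:65527, r2:7, r3:10}  ⟨branch taken⟩
[3] ori   r3, r1, 12  →  {r0:0, r1:65527, r2:7, r3:65535}
[5] xori  r1, r2, 7  →  {r0:0, r1:0, r2:7, r3:65535}
[6] ori   r3, r1, 2  →  {r0:0, r1:0, r2:7, r3:2}
[7] xor  r2, r1, r2  →  {r0:0, r1:0, r2:7, r3:2}

7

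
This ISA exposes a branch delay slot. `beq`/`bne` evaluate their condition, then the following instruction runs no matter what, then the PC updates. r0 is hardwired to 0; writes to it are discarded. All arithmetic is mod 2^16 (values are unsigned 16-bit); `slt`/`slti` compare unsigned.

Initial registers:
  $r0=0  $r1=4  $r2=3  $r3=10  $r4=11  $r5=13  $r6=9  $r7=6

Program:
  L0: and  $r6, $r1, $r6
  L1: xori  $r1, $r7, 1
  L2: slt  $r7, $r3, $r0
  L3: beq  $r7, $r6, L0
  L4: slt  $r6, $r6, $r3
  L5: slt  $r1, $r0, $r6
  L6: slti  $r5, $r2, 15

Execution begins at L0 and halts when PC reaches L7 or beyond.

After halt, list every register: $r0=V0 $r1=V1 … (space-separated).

PC=0  and  $r6, $r1, $r6     | $r0=0 $r1=4 $r2=3 $r3=10 $r4=11 $r5=13 $r6=0 $r7=6
PC=1  xori  $r1, $r7, 1      | $r0=0 $r1=7 $r2=3 $r3=10 $r4=11 $r5=13 $r6=0 $r7=6
PC=2  slt  $r7, $r3, $r0     | $r0=0 $r1=7 $r2=3 $r3=10 $r4=11 $r5=13 $r6=0 $r7=0
PC=3  beq  $r7, $r6, L0      | $r0=0 $r1=7 $r2=3 $r3=10 $r4=11 $r5=13 $r6=0 $r7=0  [TAKEN]
PC=4  slt  $r6, $r6, $r3     | $r0=0 $r1=7 $r2=3 $r3=10 $r4=11 $r5=13 $r6=1 $r7=0
PC=0  and  $r6, $r1, $r6     | $r0=0 $r1=7 $r2=3 $r3=10 $r4=11 $r5=13 $r6=1 $r7=0
PC=1  xori  $r1, $r7, 1      | $r0=0 $r1=1 $r2=3 $r3=10 $r4=11 $r5=13 $r6=1 $r7=0
PC=2  slt  $r7, $r3, $r0     | $r0=0 $r1=1 $r2=3 $r3=10 $r4=11 $r5=13 $r6=1 $r7=0
PC=3  beq  $r7, $r6, L0      | $r0=0 $r1=1 $r2=3 $r3=10 $r4=11 $r5=13 $r6=1 $r7=0  [not taken]
PC=4  slt  $r6, $r6, $r3     | $r0=0 $r1=1 $r2=3 $r3=10 $r4=11 $r5=13 $r6=1 $r7=0
PC=5  slt  $r1, $r0, $r6     | $r0=0 $r1=1 $r2=3 $r3=10 $r4=11 $r5=13 $r6=1 $r7=0
PC=6  slti  $r5, $r2, 15     | $r0=0 $r1=1 $r2=3 $r3=10 $r4=11 $r5=1 $r6=1 $r7=0

$r0=0 $r1=1 $r2=3 $r3=10 $r4=11 $r5=1 $r6=1 $r7=0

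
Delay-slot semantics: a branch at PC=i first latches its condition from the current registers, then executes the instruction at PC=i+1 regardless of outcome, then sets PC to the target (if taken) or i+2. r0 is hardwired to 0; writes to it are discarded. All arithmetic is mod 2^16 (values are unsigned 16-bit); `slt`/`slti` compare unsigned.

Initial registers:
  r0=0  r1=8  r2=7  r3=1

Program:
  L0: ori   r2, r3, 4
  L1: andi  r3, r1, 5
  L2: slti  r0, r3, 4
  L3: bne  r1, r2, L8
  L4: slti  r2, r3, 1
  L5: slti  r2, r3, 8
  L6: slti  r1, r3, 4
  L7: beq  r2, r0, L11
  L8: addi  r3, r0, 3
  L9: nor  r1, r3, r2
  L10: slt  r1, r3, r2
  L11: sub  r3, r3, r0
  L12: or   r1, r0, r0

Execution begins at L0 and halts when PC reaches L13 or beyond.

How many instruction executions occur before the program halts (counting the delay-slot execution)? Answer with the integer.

[0] ori   r2, r3, 4  →  {r0:0, r1:8, r2:5, r3:1}
[1] andi  r3, r1, 5  →  {r0:0, r1:8, r2:5, r3:0}
[2] slti  r0, r3, 4  →  {r0:0, r1:8, r2:5, r3:0}
[3] bne  r1, r2, L8  →  {r0:0, r1:8, r2:5, r3:0}  ⟨branch taken⟩
[4] slti  r2, r3, 1  →  {r0:0, r1:8, r2:1, r3:0}
[8] addi  r3, r0, 3  →  {r0:0, r1:8, r2:1, r3:3}
[9] nor  r1, r3, r2  →  {r0:0, r1:65532, r2:1, r3:3}
[10] slt  r1, r3, r2  →  {r0:0, r1:0, r2:1, r3:3}
[11] sub  r3, r3, r0  →  {r0:0, r1:0, r2:1, r3:3}
[12] or   r1, r0, r0  →  {r0:0, r1:0, r2:1, r3:3}

10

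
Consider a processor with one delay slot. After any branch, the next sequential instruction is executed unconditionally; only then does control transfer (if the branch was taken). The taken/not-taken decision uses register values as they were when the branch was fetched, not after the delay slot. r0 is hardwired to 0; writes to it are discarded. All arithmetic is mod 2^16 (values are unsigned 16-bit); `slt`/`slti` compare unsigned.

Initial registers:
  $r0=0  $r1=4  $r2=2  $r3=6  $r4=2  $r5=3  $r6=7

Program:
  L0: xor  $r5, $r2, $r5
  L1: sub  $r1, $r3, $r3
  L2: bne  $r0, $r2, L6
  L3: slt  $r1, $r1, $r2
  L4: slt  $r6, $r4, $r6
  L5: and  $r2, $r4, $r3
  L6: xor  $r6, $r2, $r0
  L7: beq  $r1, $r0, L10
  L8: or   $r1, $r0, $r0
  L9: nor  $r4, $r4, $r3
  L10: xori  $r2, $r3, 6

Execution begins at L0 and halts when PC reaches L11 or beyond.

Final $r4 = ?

  step pc=0: xor  $r5, $r2, $r5  regs=(0,4,2,6,2,1,7)
  step pc=1: sub  $r1, $r3, $r3  regs=(0,0,2,6,2,1,7)
  step pc=2: bne  $r0, $r2, L6  cond=T  regs=(0,0,2,6,2,1,7)
  step pc=3: slt  $r1, $r1, $r2  regs=(0,1,2,6,2,1,7)
  step pc=6: xor  $r6, $r2, $r0  regs=(0,1,2,6,2,1,2)
  step pc=7: beq  $r1, $r0, L10  cond=F  regs=(0,1,2,6,2,1,2)
  step pc=8: or   $r1, $r0, $r0  regs=(0,0,2,6,2,1,2)
  step pc=9: nor  $r4, $r4, $r3  regs=(0,0,2,6,65529,1,2)
  step pc=10: xori  $r2, $r3, 6  regs=(0,0,0,6,65529,1,2)

65529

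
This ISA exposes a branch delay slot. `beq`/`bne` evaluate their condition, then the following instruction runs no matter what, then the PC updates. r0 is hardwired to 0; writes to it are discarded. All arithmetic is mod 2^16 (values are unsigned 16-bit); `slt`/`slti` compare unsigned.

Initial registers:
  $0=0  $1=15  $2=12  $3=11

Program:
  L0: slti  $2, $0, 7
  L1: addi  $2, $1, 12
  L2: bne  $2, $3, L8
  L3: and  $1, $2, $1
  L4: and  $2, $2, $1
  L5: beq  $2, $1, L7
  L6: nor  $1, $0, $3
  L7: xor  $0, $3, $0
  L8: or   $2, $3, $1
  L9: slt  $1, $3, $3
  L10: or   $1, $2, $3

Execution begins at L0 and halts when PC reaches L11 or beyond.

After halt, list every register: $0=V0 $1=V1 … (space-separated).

$0=0 $1=11 $2=11 $3=11

PC=0  slti  $2, $0, 7        | $0=0 $1=15 $2=1 $3=11
PC=1  addi  $2, $1, 12       | $0=0 $1=15 $2=27 $3=11
PC=2  bne  $2, $3, L8        | $0=0 $1=15 $2=27 $3=11  [TAKEN]
PC=3  and  $1, $2, $1        | $0=0 $1=11 $2=27 $3=11
PC=8  or   $2, $3, $1        | $0=0 $1=11 $2=11 $3=11
PC=9  slt  $1, $3, $3        | $0=0 $1=0 $2=11 $3=11
PC=10 or   $1, $2, $3        | $0=0 $1=11 $2=11 $3=11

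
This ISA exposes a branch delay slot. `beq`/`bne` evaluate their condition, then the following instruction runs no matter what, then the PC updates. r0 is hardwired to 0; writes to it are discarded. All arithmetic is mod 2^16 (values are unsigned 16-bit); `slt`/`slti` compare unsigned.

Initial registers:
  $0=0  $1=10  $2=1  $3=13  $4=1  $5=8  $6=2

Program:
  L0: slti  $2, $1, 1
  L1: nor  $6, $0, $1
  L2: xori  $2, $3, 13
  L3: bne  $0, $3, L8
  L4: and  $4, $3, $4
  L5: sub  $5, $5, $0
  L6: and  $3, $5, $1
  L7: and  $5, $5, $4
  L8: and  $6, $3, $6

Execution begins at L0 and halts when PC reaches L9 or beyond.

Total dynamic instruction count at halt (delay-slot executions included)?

6

[0] slti  $2, $1, 1  →  {$0:0, $1:10, $2:0, $3:13, $4:1, $5:8, $6:2}
[1] nor  $6, $0, $1  →  {$0:0, $1:10, $2:0, $3:13, $4:1, $5:8, $6:65525}
[2] xori  $2, $3, 13  →  {$0:0, $1:10, $2:0, $3:13, $4:1, $5:8, $6:65525}
[3] bne  $0, $3, L8  →  {$0:0, $1:10, $2:0, $3:13, $4:1, $5:8, $6:65525}  ⟨branch taken⟩
[4] and  $4, $3, $4  →  {$0:0, $1:10, $2:0, $3:13, $4:1, $5:8, $6:65525}
[8] and  $6, $3, $6  →  {$0:0, $1:10, $2:0, $3:13, $4:1, $5:8, $6:5}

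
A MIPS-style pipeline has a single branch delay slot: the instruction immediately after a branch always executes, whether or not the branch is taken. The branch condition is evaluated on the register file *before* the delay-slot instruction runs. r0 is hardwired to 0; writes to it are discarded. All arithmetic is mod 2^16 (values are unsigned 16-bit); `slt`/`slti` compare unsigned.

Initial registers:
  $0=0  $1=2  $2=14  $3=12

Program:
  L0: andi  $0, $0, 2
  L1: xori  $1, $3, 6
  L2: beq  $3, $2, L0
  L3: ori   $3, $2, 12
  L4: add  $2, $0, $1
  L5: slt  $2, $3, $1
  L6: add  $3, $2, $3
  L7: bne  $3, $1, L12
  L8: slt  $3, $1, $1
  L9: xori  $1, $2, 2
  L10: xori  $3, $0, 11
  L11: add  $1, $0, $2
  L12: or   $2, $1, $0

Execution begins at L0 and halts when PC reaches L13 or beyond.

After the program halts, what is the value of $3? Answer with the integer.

0

[0] andi  $0, $0, 2  →  {$0:0, $1:2, $2:14, $3:12}
[1] xori  $1, $3, 6  →  {$0:0, $1:10, $2:14, $3:12}
[2] beq  $3, $2, L0  →  {$0:0, $1:10, $2:14, $3:12}  ⟨branch fallthrough⟩
[3] ori   $3, $2, 12  →  {$0:0, $1:10, $2:14, $3:14}
[4] add  $2, $0, $1  →  {$0:0, $1:10, $2:10, $3:14}
[5] slt  $2, $3, $1  →  {$0:0, $1:10, $2:0, $3:14}
[6] add  $3, $2, $3  →  {$0:0, $1:10, $2:0, $3:14}
[7] bne  $3, $1, L12  →  {$0:0, $1:10, $2:0, $3:14}  ⟨branch taken⟩
[8] slt  $3, $1, $1  →  {$0:0, $1:10, $2:0, $3:0}
[12] or   $2, $1, $0  →  {$0:0, $1:10, $2:10, $3:0}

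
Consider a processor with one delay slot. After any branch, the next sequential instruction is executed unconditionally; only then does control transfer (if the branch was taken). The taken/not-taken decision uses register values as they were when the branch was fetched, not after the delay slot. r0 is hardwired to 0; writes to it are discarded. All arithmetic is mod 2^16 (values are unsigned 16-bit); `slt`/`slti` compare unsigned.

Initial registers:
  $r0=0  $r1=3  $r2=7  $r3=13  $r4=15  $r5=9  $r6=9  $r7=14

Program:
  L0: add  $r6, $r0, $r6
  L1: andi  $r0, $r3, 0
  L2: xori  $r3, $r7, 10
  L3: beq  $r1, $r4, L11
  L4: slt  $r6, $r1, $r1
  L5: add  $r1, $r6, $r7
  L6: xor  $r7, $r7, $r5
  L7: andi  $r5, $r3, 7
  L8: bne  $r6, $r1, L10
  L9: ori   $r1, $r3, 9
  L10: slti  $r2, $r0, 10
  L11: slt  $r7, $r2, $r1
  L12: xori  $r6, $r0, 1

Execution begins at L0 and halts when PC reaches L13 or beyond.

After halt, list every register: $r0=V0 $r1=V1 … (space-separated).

$r0=0 $r1=13 $r2=1 $r3=4 $r4=15 $r5=4 $r6=1 $r7=1

[0] add  $r6, $r0, $r6  →  {$r0:0, $r1:3, $r2:7, $r3:13, $r4:15, $r5:9, $r6:9, $r7:14}
[1] andi  $r0, $r3, 0  →  {$r0:0, $r1:3, $r2:7, $r3:13, $r4:15, $r5:9, $r6:9, $r7:14}
[2] xori  $r3, $r7, 10  →  {$r0:0, $r1:3, $r2:7, $r3:4, $r4:15, $r5:9, $r6:9, $r7:14}
[3] beq  $r1, $r4, L11  →  {$r0:0, $r1:3, $r2:7, $r3:4, $r4:15, $r5:9, $r6:9, $r7:14}  ⟨branch fallthrough⟩
[4] slt  $r6, $r1, $r1  →  {$r0:0, $r1:3, $r2:7, $r3:4, $r4:15, $r5:9, $r6:0, $r7:14}
[5] add  $r1, $r6, $r7  →  {$r0:0, $r1:14, $r2:7, $r3:4, $r4:15, $r5:9, $r6:0, $r7:14}
[6] xor  $r7, $r7, $r5  →  {$r0:0, $r1:14, $r2:7, $r3:4, $r4:15, $r5:9, $r6:0, $r7:7}
[7] andi  $r5, $r3, 7  →  {$r0:0, $r1:14, $r2:7, $r3:4, $r4:15, $r5:4, $r6:0, $r7:7}
[8] bne  $r6, $r1, L10  →  {$r0:0, $r1:14, $r2:7, $r3:4, $r4:15, $r5:4, $r6:0, $r7:7}  ⟨branch taken⟩
[9] ori   $r1, $r3, 9  →  {$r0:0, $r1:13, $r2:7, $r3:4, $r4:15, $r5:4, $r6:0, $r7:7}
[10] slti  $r2, $r0, 10  →  {$r0:0, $r1:13, $r2:1, $r3:4, $r4:15, $r5:4, $r6:0, $r7:7}
[11] slt  $r7, $r2, $r1  →  {$r0:0, $r1:13, $r2:1, $r3:4, $r4:15, $r5:4, $r6:0, $r7:1}
[12] xori  $r6, $r0, 1  →  {$r0:0, $r1:13, $r2:1, $r3:4, $r4:15, $r5:4, $r6:1, $r7:1}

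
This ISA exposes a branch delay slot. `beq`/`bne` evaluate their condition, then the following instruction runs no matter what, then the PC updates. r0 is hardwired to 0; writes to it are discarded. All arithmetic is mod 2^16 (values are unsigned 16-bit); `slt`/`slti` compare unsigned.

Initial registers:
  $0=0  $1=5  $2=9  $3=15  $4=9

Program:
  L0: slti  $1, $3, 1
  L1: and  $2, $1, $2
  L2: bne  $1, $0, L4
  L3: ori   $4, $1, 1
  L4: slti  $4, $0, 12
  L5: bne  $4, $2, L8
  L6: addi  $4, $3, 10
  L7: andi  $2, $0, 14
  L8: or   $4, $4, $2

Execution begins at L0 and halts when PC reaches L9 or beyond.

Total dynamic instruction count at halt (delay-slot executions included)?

[0] slti  $1, $3, 1  →  {$0:0, $1:0, $2:9, $3:15, $4:9}
[1] and  $2, $1, $2  →  {$0:0, $1:0, $2:0, $3:15, $4:9}
[2] bne  $1, $0, L4  →  {$0:0, $1:0, $2:0, $3:15, $4:9}  ⟨branch fallthrough⟩
[3] ori   $4, $1, 1  →  {$0:0, $1:0, $2:0, $3:15, $4:1}
[4] slti  $4, $0, 12  →  {$0:0, $1:0, $2:0, $3:15, $4:1}
[5] bne  $4, $2, L8  →  {$0:0, $1:0, $2:0, $3:15, $4:1}  ⟨branch taken⟩
[6] addi  $4, $3, 10  →  {$0:0, $1:0, $2:0, $3:15, $4:25}
[8] or   $4, $4, $2  →  {$0:0, $1:0, $2:0, $3:15, $4:25}

8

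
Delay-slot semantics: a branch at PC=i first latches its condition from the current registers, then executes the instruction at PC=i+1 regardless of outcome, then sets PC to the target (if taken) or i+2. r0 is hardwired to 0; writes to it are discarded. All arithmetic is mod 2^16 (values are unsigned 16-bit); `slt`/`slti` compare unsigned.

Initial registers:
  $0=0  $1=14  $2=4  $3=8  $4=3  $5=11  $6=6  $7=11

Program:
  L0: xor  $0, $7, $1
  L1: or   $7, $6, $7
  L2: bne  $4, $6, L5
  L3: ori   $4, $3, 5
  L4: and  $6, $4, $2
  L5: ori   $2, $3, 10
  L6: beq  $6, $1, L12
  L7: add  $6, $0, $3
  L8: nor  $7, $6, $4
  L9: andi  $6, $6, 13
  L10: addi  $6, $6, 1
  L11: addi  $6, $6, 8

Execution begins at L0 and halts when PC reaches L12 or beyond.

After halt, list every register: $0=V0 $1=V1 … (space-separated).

$0=0 $1=14 $2=10 $3=8 $4=13 $5=11 $6=17 $7=65522

  step pc=0: xor  $0, $7, $1  regs=(0,14,4,8,3,11,6,11)
  step pc=1: or   $7, $6, $7  regs=(0,14,4,8,3,11,6,15)
  step pc=2: bne  $4, $6, L5  cond=T  regs=(0,14,4,8,3,11,6,15)
  step pc=3: ori   $4, $3, 5  regs=(0,14,4,8,13,11,6,15)
  step pc=5: ori   $2, $3, 10  regs=(0,14,10,8,13,11,6,15)
  step pc=6: beq  $6, $1, L12  cond=F  regs=(0,14,10,8,13,11,6,15)
  step pc=7: add  $6, $0, $3  regs=(0,14,10,8,13,11,8,15)
  step pc=8: nor  $7, $6, $4  regs=(0,14,10,8,13,11,8,65522)
  step pc=9: andi  $6, $6, 13  regs=(0,14,10,8,13,11,8,65522)
  step pc=10: addi  $6, $6, 1  regs=(0,14,10,8,13,11,9,65522)
  step pc=11: addi  $6, $6, 8  regs=(0,14,10,8,13,11,17,65522)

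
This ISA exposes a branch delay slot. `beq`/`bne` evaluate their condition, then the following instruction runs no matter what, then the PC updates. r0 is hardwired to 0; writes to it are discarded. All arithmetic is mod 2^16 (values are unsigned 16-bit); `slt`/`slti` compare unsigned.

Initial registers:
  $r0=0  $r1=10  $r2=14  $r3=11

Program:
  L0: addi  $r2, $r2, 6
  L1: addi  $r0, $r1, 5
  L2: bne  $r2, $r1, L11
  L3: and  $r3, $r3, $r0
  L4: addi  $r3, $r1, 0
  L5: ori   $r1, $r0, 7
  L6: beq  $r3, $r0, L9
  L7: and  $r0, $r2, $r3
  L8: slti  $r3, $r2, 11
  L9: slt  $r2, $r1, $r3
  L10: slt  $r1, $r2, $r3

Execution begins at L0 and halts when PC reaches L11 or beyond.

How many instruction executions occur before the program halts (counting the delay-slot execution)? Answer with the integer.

#0 addi  $r2, $r2, 6 ; 0/10/20/11
#1 addi  $r0, $r1, 5 ; 0/10/20/11
#2 bne  $r2, $r1, L11 ; 0/10/20/11 ; →target
#3 and  $r3, $r3, $r0 ; 0/10/20/0

4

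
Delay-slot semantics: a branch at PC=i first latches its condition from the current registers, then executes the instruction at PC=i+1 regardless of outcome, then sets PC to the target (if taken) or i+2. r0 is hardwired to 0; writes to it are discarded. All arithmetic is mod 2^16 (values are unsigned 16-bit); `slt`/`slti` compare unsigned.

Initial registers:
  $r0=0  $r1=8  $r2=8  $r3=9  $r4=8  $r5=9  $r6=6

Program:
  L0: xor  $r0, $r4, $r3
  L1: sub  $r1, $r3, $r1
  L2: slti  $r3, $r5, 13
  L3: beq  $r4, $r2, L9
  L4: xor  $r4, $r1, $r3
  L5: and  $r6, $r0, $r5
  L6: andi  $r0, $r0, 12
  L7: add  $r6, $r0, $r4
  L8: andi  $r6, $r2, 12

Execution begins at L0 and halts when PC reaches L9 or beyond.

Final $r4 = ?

0

[0] xor  $r0, $r4, $r3  →  {$r0:0, $r1:8, $r2:8, $r3:9, $r4:8, $r5:9, $r6:6}
[1] sub  $r1, $r3, $r1  →  {$r0:0, $r1:1, $r2:8, $r3:9, $r4:8, $r5:9, $r6:6}
[2] slti  $r3, $r5, 13  →  {$r0:0, $r1:1, $r2:8, $r3:1, $r4:8, $r5:9, $r6:6}
[3] beq  $r4, $r2, L9  →  {$r0:0, $r1:1, $r2:8, $r3:1, $r4:8, $r5:9, $r6:6}  ⟨branch taken⟩
[4] xor  $r4, $r1, $r3  →  {$r0:0, $r1:1, $r2:8, $r3:1, $r4:0, $r5:9, $r6:6}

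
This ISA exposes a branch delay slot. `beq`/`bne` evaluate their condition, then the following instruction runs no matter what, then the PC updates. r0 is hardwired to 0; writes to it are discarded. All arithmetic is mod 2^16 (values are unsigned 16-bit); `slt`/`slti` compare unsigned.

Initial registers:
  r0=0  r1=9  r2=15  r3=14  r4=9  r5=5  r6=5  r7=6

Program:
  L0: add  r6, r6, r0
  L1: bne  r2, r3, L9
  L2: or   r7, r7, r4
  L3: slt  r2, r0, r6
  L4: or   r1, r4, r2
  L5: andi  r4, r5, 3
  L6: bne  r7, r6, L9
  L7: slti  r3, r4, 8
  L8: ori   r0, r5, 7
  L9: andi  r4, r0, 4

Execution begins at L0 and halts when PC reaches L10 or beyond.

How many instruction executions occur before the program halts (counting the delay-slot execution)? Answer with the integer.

4

[0] add  r6, r6, r0  →  {r0:0, r1:9, r2:15, r3:14, r4:9, r5:5, r6:5, r7:6}
[1] bne  r2, r3, L9  →  {r0:0, r1:9, r2:15, r3:14, r4:9, r5:5, r6:5, r7:6}  ⟨branch taken⟩
[2] or   r7, r7, r4  →  {r0:0, r1:9, r2:15, r3:14, r4:9, r5:5, r6:5, r7:15}
[9] andi  r4, r0, 4  →  {r0:0, r1:9, r2:15, r3:14, r4:0, r5:5, r6:5, r7:15}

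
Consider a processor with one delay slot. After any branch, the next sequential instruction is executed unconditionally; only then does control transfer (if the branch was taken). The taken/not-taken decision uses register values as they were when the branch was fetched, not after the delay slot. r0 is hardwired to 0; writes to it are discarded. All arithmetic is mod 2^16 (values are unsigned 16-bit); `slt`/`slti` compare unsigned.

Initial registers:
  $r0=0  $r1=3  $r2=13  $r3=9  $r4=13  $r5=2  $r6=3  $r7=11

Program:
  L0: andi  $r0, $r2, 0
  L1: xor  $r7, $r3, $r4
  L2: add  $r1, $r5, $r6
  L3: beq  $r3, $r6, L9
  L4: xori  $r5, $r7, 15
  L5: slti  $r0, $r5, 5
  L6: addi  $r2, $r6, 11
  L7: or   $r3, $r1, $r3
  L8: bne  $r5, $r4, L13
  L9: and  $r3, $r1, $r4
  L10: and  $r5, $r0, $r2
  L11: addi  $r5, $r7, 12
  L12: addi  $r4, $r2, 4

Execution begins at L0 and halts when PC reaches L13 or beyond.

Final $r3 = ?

#0 andi  $r0, $r2, 0 ; 0/3/13/9/13/2/3/11
#1 xor  $r7, $r3, $r4 ; 0/3/13/9/13/2/3/4
#2 add  $r1, $r5, $r6 ; 0/5/13/9/13/2/3/4
#3 beq  $r3, $r6, L9 ; 0/5/13/9/13/2/3/4 ; →fallthru
#4 xori  $r5, $r7, 15 ; 0/5/13/9/13/11/3/4
#5 slti  $r0, $r5, 5 ; 0/5/13/9/13/11/3/4
#6 addi  $r2, $r6, 11 ; 0/5/14/9/13/11/3/4
#7 or   $r3, $r1, $r3 ; 0/5/14/13/13/11/3/4
#8 bne  $r5, $r4, L13 ; 0/5/14/13/13/11/3/4 ; →target
#9 and  $r3, $r1, $r4 ; 0/5/14/5/13/11/3/4

5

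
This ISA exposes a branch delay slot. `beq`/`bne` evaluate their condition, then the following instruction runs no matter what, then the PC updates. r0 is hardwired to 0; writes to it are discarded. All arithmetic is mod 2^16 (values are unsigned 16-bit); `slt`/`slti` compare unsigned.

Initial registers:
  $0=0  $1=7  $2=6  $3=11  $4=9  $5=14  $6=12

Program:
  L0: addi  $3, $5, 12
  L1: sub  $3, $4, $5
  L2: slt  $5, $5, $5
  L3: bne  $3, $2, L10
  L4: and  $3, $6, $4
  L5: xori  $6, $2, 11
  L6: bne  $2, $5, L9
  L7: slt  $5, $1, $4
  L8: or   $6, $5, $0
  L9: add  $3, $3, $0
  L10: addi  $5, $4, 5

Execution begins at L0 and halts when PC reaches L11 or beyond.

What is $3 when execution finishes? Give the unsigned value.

#0 addi  $3, $5, 12 ; 0/7/6/26/9/14/12
#1 sub  $3, $4, $5 ; 0/7/6/65531/9/14/12
#2 slt  $5, $5, $5 ; 0/7/6/65531/9/0/12
#3 bne  $3, $2, L10 ; 0/7/6/65531/9/0/12 ; →target
#4 and  $3, $6, $4 ; 0/7/6/8/9/0/12
#10 addi  $5, $4, 5 ; 0/7/6/8/9/14/12

8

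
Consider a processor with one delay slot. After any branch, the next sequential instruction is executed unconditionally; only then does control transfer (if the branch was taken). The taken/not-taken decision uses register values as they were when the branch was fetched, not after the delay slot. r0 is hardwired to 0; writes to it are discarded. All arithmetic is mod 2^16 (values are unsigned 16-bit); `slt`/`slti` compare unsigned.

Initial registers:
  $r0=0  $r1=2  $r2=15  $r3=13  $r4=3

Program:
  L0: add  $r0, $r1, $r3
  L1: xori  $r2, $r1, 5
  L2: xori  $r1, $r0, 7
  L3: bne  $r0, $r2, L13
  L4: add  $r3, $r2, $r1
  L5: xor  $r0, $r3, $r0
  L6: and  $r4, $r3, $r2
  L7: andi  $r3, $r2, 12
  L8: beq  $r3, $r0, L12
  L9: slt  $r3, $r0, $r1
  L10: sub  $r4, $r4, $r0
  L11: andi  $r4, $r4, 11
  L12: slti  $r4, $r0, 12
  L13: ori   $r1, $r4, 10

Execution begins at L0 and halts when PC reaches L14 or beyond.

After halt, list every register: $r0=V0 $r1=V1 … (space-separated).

  step pc=0: add  $r0, $r1, $r3  regs=(0,2,15,13,3)
  step pc=1: xori  $r2, $r1, 5  regs=(0,2,7,13,3)
  step pc=2: xori  $r1, $r0, 7  regs=(0,7,7,13,3)
  step pc=3: bne  $r0, $r2, L13  cond=T  regs=(0,7,7,13,3)
  step pc=4: add  $r3, $r2, $r1  regs=(0,7,7,14,3)
  step pc=13: ori   $r1, $r4, 10  regs=(0,11,7,14,3)

$r0=0 $r1=11 $r2=7 $r3=14 $r4=3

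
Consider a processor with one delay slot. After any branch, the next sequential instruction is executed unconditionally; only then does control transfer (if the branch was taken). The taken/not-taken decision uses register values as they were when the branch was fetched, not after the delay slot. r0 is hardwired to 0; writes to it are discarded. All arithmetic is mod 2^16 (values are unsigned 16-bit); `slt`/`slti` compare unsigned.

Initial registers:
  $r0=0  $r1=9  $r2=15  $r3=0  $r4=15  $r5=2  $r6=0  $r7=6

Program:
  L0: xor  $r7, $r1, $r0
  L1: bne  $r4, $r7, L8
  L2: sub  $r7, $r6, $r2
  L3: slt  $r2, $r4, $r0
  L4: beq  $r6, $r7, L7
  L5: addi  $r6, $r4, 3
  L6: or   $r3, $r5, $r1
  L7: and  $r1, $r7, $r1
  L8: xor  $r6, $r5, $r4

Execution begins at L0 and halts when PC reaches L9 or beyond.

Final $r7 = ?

PC=0  xor  $r7, $r1, $r0     | $r0=0 $r1=9 $r2=15 $r3=0 $r4=15 $r5=2 $r6=0 $r7=9
PC=1  bne  $r4, $r7, L8      | $r0=0 $r1=9 $r2=15 $r3=0 $r4=15 $r5=2 $r6=0 $r7=9  [TAKEN]
PC=2  sub  $r7, $r6, $r2     | $r0=0 $r1=9 $r2=15 $r3=0 $r4=15 $r5=2 $r6=0 $r7=65521
PC=8  xor  $r6, $r5, $r4     | $r0=0 $r1=9 $r2=15 $r3=0 $r4=15 $r5=2 $r6=13 $r7=65521

65521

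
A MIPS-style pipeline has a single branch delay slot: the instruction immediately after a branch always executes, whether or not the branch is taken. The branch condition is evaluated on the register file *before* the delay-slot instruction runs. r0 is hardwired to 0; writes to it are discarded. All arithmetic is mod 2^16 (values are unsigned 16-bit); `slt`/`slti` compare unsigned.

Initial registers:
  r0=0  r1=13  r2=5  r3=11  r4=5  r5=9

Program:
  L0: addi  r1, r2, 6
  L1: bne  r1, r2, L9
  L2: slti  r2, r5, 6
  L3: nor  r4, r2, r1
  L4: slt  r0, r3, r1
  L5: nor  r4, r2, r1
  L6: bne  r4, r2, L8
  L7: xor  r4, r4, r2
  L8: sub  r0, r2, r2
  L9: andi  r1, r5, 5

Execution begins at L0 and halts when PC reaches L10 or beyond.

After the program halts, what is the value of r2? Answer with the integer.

#0 addi  r1, r2, 6 ; 0/11/5/11/5/9
#1 bne  r1, r2, L9 ; 0/11/5/11/5/9 ; →target
#2 slti  r2, r5, 6 ; 0/11/0/11/5/9
#9 andi  r1, r5, 5 ; 0/1/0/11/5/9

0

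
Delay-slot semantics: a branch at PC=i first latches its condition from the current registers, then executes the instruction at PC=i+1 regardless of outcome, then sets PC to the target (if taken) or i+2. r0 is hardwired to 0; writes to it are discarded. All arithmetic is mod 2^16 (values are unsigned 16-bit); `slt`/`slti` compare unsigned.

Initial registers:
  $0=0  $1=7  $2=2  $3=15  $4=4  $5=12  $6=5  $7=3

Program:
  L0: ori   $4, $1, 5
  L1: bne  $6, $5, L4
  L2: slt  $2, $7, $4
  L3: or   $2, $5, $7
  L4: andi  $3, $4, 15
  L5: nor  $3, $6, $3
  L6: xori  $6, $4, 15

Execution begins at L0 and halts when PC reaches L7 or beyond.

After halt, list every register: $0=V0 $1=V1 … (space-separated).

$0=0 $1=7 $2=1 $3=65528 $4=7 $5=12 $6=8 $7=3

[0] ori   $4, $1, 5  →  {$0:0, $1:7, $2:2, $3:15, $4:7, $5:12, $6:5, $7:3}
[1] bne  $6, $5, L4  →  {$0:0, $1:7, $2:2, $3:15, $4:7, $5:12, $6:5, $7:3}  ⟨branch taken⟩
[2] slt  $2, $7, $4  →  {$0:0, $1:7, $2:1, $3:15, $4:7, $5:12, $6:5, $7:3}
[4] andi  $3, $4, 15  →  {$0:0, $1:7, $2:1, $3:7, $4:7, $5:12, $6:5, $7:3}
[5] nor  $3, $6, $3  →  {$0:0, $1:7, $2:1, $3:65528, $4:7, $5:12, $6:5, $7:3}
[6] xori  $6, $4, 15  →  {$0:0, $1:7, $2:1, $3:65528, $4:7, $5:12, $6:8, $7:3}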